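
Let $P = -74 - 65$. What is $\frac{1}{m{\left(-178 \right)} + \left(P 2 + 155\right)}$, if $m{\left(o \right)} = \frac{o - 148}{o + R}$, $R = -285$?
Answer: $- \frac{463}{56623} \approx -0.0081769$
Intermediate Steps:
$P = -139$
$m{\left(o \right)} = \frac{-148 + o}{-285 + o}$ ($m{\left(o \right)} = \frac{o - 148}{o - 285} = \frac{-148 + o}{-285 + o}$)
$\frac{1}{m{\left(-178 \right)} + \left(P 2 + 155\right)} = \frac{1}{\frac{-148 - 178}{-285 - 178} + \left(\left(-139\right) 2 + 155\right)} = \frac{1}{\frac{1}{-463} \left(-326\right) + \left(-278 + 155\right)} = \frac{1}{\left(- \frac{1}{463}\right) \left(-326\right) - 123} = \frac{1}{\frac{326}{463} - 123} = \frac{1}{- \frac{56623}{463}} = - \frac{463}{56623}$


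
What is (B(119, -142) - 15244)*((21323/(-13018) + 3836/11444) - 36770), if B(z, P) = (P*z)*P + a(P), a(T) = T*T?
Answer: -1646472069445083618/18622249 ≈ -8.8414e+10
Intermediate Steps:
a(T) = T**2
B(z, P) = P**2 + z*P**2 (B(z, P) = (P*z)*P + P**2 = z*P**2 + P**2 = P**2 + z*P**2)
(B(119, -142) - 15244)*((21323/(-13018) + 3836/11444) - 36770) = ((-142)**2*(1 + 119) - 15244)*((21323/(-13018) + 3836/11444) - 36770) = (20164*120 - 15244)*((21323*(-1/13018) + 3836*(1/11444)) - 36770) = (2419680 - 15244)*((-21323/13018 + 959/2861) - 36770) = 2404436*(-48520841/37244498 - 36770) = 2404436*(-1369528712301/37244498) = -1646472069445083618/18622249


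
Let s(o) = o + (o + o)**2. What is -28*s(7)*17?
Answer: -96628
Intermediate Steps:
s(o) = o + 4*o**2 (s(o) = o + (2*o)**2 = o + 4*o**2)
-28*s(7)*17 = -196*(1 + 4*7)*17 = -196*(1 + 28)*17 = -196*29*17 = -28*203*17 = -5684*17 = -96628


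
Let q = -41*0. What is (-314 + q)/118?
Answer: -157/59 ≈ -2.6610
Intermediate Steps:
q = 0
(-314 + q)/118 = (-314 + 0)/118 = (1/118)*(-314) = -157/59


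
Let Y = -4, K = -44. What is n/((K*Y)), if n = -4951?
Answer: -4951/176 ≈ -28.131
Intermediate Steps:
n/((K*Y)) = -4951/((-44*(-4))) = -4951/176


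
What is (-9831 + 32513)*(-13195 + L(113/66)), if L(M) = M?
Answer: -897750467/3 ≈ -2.9925e+8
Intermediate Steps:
(-9831 + 32513)*(-13195 + L(113/66)) = (-9831 + 32513)*(-13195 + 113/66) = 22682*(-13195 + 113*(1/66)) = 22682*(-13195 + 113/66) = 22682*(-870757/66) = -897750467/3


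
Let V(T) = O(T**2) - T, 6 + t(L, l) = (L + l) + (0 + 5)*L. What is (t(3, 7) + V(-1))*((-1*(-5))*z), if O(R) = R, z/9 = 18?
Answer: 17010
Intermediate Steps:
z = 162 (z = 9*18 = 162)
t(L, l) = -6 + l + 6*L (t(L, l) = -6 + ((L + l) + (0 + 5)*L) = -6 + ((L + l) + 5*L) = -6 + (l + 6*L) = -6 + l + 6*L)
V(T) = T**2 - T
(t(3, 7) + V(-1))*((-1*(-5))*z) = ((-6 + 7 + 6*3) - (-1 - 1))*(-1*(-5)*162) = ((-6 + 7 + 18) - 1*(-2))*(5*162) = (19 + 2)*810 = 21*810 = 17010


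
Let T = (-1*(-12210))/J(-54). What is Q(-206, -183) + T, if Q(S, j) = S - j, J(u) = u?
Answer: -2242/9 ≈ -249.11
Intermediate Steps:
T = -2035/9 (T = -1*(-12210)/(-54) = 12210*(-1/54) = -2035/9 ≈ -226.11)
Q(-206, -183) + T = (-206 - 1*(-183)) - 2035/9 = (-206 + 183) - 2035/9 = -23 - 2035/9 = -2242/9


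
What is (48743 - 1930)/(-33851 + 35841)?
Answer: 46813/1990 ≈ 23.524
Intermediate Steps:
(48743 - 1930)/(-33851 + 35841) = 46813/1990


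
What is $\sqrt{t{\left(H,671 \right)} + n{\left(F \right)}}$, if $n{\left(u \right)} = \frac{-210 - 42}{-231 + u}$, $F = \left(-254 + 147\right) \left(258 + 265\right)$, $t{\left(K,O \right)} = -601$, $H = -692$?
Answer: $\frac{i \sqrt{7412765230}}{3512} \approx 24.515 i$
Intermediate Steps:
$F = -55961$ ($F = \left(-107\right) 523 = -55961$)
$n{\left(u \right)} = - \frac{252}{-231 + u}$
$\sqrt{t{\left(H,671 \right)} + n{\left(F \right)}} = \sqrt{-601 - \frac{252}{-231 - 55961}} = \sqrt{-601 - \frac{252}{-56192}} = \sqrt{-601 - - \frac{63}{14048}} = \sqrt{-601 + \frac{63}{14048}} = \sqrt{- \frac{8442785}{14048}} = \frac{i \sqrt{7412765230}}{3512}$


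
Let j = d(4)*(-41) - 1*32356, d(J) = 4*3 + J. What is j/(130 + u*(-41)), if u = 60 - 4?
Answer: 5502/361 ≈ 15.241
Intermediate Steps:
u = 56
d(J) = 12 + J
j = -33012 (j = (12 + 4)*(-41) - 1*32356 = 16*(-41) - 32356 = -656 - 32356 = -33012)
j/(130 + u*(-41)) = -33012/(130 + 56*(-41)) = -33012/(130 - 2296) = -33012/(-2166) = -33012*(-1/2166) = 5502/361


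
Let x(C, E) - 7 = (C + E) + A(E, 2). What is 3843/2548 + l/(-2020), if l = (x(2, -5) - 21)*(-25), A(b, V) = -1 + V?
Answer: 48169/36764 ≈ 1.3102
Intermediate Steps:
x(C, E) = 8 + C + E (x(C, E) = 7 + ((C + E) + (-1 + 2)) = 7 + ((C + E) + 1) = 7 + (1 + C + E) = 8 + C + E)
l = 400 (l = ((8 + 2 - 5) - 21)*(-25) = (5 - 21)*(-25) = -16*(-25) = 400)
3843/2548 + l/(-2020) = 3843/2548 + 400/(-2020) = 3843*(1/2548) + 400*(-1/2020) = 549/364 - 20/101 = 48169/36764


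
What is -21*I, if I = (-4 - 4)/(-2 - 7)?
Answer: -56/3 ≈ -18.667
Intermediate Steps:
I = 8/9 (I = -8/(-9) = -8*(-1/9) = 8/9 ≈ 0.88889)
-21*I = -21*8/9 = -56/3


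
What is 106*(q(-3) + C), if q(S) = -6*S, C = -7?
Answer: 1166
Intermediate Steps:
106*(q(-3) + C) = 106*(-6*(-3) - 7) = 106*(18 - 7) = 106*11 = 1166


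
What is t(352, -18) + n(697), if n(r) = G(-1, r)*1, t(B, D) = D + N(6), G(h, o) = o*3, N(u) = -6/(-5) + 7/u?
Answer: 62261/30 ≈ 2075.4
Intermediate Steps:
N(u) = 6/5 + 7/u (N(u) = -6*(-1/5) + 7/u = 6/5 + 7/u)
G(h, o) = 3*o
t(B, D) = 71/30 + D (t(B, D) = D + (6/5 + 7/6) = D + 71/30 = 71/30 + D)
n(r) = 3*r (n(r) = (3*r)*1 = 3*r)
t(352, -18) + n(697) = (71/30 - 18) + 3*697 = -469/30 + 2091 = 62261/30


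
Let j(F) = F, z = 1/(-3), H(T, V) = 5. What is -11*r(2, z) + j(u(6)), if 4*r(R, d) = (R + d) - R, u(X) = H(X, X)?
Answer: 71/12 ≈ 5.9167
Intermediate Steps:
u(X) = 5
z = -1/3 ≈ -0.33333
r(R, d) = d/4 (r(R, d) = ((R + d) - R)/4 = d/4)
-11*r(2, z) + j(u(6)) = -11*(-1)/(4*3) + 5 = -11*(-1/12) + 5 = 11/12 + 5 = 71/12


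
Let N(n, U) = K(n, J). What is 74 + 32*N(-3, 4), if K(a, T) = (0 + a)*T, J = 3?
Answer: -214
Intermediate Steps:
K(a, T) = T*a (K(a, T) = a*T = T*a)
N(n, U) = 3*n
74 + 32*N(-3, 4) = 74 + 32*(3*(-3)) = 74 + 32*(-9) = 74 - 288 = -214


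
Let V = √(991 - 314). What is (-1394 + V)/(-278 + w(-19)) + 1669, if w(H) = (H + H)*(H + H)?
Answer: 972330/583 + √677/1166 ≈ 1667.8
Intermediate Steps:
w(H) = 4*H² (w(H) = (2*H)*(2*H) = 4*H²)
V = √677 ≈ 26.019
(-1394 + V)/(-278 + w(-19)) + 1669 = (-1394 + √677)/(-278 + 4*(-19)²) + 1669 = (-1394 + √677)/(-278 + 4*361) + 1669 = (-1394 + √677)/(-278 + 1444) + 1669 = (-1394 + √677)/1166 + 1669 = (-1394 + √677)*(1/1166) + 1669 = (-697/583 + √677/1166) + 1669 = 972330/583 + √677/1166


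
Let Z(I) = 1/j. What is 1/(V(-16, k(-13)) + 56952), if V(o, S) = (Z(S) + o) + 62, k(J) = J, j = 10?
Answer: 10/569981 ≈ 1.7544e-5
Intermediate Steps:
Z(I) = ⅒ (Z(I) = 1/10 = ⅒)
V(o, S) = 621/10 + o (V(o, S) = (⅒ + o) + 62 = 621/10 + o)
1/(V(-16, k(-13)) + 56952) = 1/((621/10 - 16) + 56952) = 1/(461/10 + 56952) = 1/(569981/10) = 10/569981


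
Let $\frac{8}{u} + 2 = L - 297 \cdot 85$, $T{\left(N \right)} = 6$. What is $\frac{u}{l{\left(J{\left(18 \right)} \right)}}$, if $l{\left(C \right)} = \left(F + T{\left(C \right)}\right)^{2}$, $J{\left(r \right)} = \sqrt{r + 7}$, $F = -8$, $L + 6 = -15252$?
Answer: $- \frac{2}{40505} \approx -4.9377 \cdot 10^{-5}$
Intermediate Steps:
$L = -15258$ ($L = -6 - 15252 = -15258$)
$J{\left(r \right)} = \sqrt{7 + r}$
$l{\left(C \right)} = 4$ ($l{\left(C \right)} = \left(-8 + 6\right)^{2} = \left(-2\right)^{2} = 4$)
$u = - \frac{8}{40505}$ ($u = \frac{8}{-2 - \left(15258 + 297 \cdot 85\right)} = \frac{8}{-2 - 40503} = \frac{8}{-40505} = 8 \left(- \frac{1}{40505}\right) = - \frac{8}{40505} \approx -0.00019751$)
$\frac{u}{l{\left(J{\left(18 \right)} \right)}} = - \frac{8}{40505 \cdot 4} = \left(- \frac{8}{40505}\right) \frac{1}{4} = - \frac{2}{40505}$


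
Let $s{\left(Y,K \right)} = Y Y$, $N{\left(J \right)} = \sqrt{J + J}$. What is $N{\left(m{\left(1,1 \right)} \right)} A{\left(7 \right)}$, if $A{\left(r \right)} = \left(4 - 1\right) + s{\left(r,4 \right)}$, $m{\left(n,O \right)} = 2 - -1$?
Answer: $52 \sqrt{6} \approx 127.37$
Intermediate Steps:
$m{\left(n,O \right)} = 3$ ($m{\left(n,O \right)} = 2 + 1 = 3$)
$N{\left(J \right)} = \sqrt{2} \sqrt{J}$ ($N{\left(J \right)} = \sqrt{2 J} = \sqrt{2} \sqrt{J}$)
$s{\left(Y,K \right)} = Y^{2}$
$A{\left(r \right)} = 3 + r^{2}$ ($A{\left(r \right)} = \left(4 - 1\right) + r^{2} = 3 + r^{2}$)
$N{\left(m{\left(1,1 \right)} \right)} A{\left(7 \right)} = \sqrt{2} \sqrt{3} \left(3 + 7^{2}\right) = \sqrt{6} \left(3 + 49\right) = \sqrt{6} \cdot 52 = 52 \sqrt{6}$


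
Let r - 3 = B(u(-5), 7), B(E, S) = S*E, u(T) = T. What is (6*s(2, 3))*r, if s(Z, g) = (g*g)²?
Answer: -15552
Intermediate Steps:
s(Z, g) = g⁴ (s(Z, g) = (g²)² = g⁴)
B(E, S) = E*S
r = -32 (r = 3 - 5*7 = 3 - 35 = -32)
(6*s(2, 3))*r = (6*3⁴)*(-32) = (6*81)*(-32) = 486*(-32) = -15552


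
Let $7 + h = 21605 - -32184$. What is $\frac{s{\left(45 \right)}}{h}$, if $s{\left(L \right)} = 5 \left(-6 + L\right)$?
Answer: $\frac{195}{53782} \approx 0.0036257$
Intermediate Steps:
$s{\left(L \right)} = -30 + 5 L$
$h = 53782$ ($h = -7 + \left(21605 - -32184\right) = -7 + \left(21605 + 32184\right) = -7 + 53789 = 53782$)
$\frac{s{\left(45 \right)}}{h} = \frac{-30 + 5 \cdot 45}{53782} = \left(-30 + 225\right) \frac{1}{53782} = 195 \cdot \frac{1}{53782} = \frac{195}{53782}$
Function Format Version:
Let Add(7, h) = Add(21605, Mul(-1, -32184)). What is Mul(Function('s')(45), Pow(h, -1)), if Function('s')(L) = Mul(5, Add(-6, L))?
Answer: Rational(195, 53782) ≈ 0.0036257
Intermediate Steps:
Function('s')(L) = Add(-30, Mul(5, L))
h = 53782 (h = Add(-7, Add(21605, Mul(-1, -32184))) = Add(-7, Add(21605, 32184)) = Add(-7, 53789) = 53782)
Mul(Function('s')(45), Pow(h, -1)) = Mul(Add(-30, Mul(5, 45)), Pow(53782, -1)) = Mul(Add(-30, 225), Rational(1, 53782)) = Mul(195, Rational(1, 53782)) = Rational(195, 53782)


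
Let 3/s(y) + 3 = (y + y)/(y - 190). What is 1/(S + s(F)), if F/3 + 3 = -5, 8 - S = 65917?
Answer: -99/6525098 ≈ -1.5172e-5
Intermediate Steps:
S = -65909 (S = 8 - 1*65917 = 8 - 65917 = -65909)
F = -24 (F = -9 + 3*(-5) = -9 - 15 = -24)
s(y) = 3/(-3 + 2*y/(-190 + y)) (s(y) = 3/(-3 + (y + y)/(y - 190)) = 3/(-3 + (2*y)/(-190 + y)) = 3/(-3 + 2*y/(-190 + y)))
1/(S + s(F)) = 1/(-65909 + 3*(190 - 1*(-24))/(-570 - 24)) = 1/(-65909 + 3*(190 + 24)/(-594)) = 1/(-65909 + 3*(-1/594)*214) = 1/(-65909 - 107/99) = 1/(-6525098/99) = -99/6525098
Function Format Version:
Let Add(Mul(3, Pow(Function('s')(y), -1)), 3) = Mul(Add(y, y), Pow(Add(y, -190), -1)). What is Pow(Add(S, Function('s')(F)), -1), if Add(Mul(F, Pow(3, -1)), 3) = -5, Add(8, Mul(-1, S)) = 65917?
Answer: Rational(-99, 6525098) ≈ -1.5172e-5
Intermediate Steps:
S = -65909 (S = Add(8, Mul(-1, 65917)) = Add(8, -65917) = -65909)
F = -24 (F = Add(-9, Mul(3, -5)) = Add(-9, -15) = -24)
Function('s')(y) = Mul(3, Pow(Add(-3, Mul(2, y, Pow(Add(-190, y), -1))), -1)) (Function('s')(y) = Mul(3, Pow(Add(-3, Mul(Add(y, y), Pow(Add(y, -190), -1))), -1)) = Mul(3, Pow(Add(-3, Mul(Mul(2, y), Pow(Add(-190, y), -1))), -1)) = Mul(3, Pow(Add(-3, Mul(2, y, Pow(Add(-190, y), -1))), -1)))
Pow(Add(S, Function('s')(F)), -1) = Pow(Add(-65909, Mul(3, Pow(Add(-570, -24), -1), Add(190, Mul(-1, -24)))), -1) = Pow(Add(-65909, Mul(3, Pow(-594, -1), Add(190, 24))), -1) = Pow(Add(-65909, Mul(3, Rational(-1, 594), 214)), -1) = Pow(Add(-65909, Rational(-107, 99)), -1) = Pow(Rational(-6525098, 99), -1) = Rational(-99, 6525098)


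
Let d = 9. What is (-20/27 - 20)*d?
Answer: -560/3 ≈ -186.67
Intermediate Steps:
(-20/27 - 20)*d = (-20/27 - 20)*9 = -560/27*9 = -560/3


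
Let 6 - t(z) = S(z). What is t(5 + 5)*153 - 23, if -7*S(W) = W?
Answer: 7795/7 ≈ 1113.6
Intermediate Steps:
S(W) = -W/7
t(z) = 6 + z/7 (t(z) = 6 - (-1)*z/7 = 6 + z/7)
t(5 + 5)*153 - 23 = (6 + (5 + 5)/7)*153 - 23 = (6 + (⅐)*10)*153 - 23 = (6 + 10/7)*153 - 23 = (52/7)*153 - 23 = 7956/7 - 23 = 7795/7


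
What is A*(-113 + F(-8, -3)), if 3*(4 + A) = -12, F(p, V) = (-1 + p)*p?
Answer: 328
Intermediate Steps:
F(p, V) = p*(-1 + p)
A = -8 (A = -4 + (⅓)*(-12) = -4 - 4 = -8)
A*(-113 + F(-8, -3)) = -8*(-113 - 8*(-1 - 8)) = -8*(-113 - 8*(-9)) = -8*(-113 + 72) = -8*(-41) = 328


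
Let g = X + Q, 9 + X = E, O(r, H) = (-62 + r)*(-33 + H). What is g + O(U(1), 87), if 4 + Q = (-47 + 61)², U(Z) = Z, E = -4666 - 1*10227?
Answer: -18004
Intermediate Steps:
E = -14893 (E = -4666 - 10227 = -14893)
X = -14902 (X = -9 - 14893 = -14902)
Q = 192 (Q = -4 + (-47 + 61)² = -4 + 14² = -4 + 196 = 192)
g = -14710 (g = -14902 + 192 = -14710)
g + O(U(1), 87) = -14710 + (2046 - 62*87 - 33*1 + 87*1) = -14710 + (2046 - 5394 - 33 + 87) = -14710 - 3294 = -18004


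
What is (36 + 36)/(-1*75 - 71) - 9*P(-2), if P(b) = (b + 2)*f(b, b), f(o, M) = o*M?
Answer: -36/73 ≈ -0.49315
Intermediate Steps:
f(o, M) = M*o
P(b) = b**2*(2 + b) (P(b) = (b + 2)*(b*b) = (2 + b)*b**2 = b**2*(2 + b))
(36 + 36)/(-1*75 - 71) - 9*P(-2) = (36 + 36)/(-1*75 - 71) - 9*(-2)**2*(2 - 2) = 72/(-75 - 71) - 36*0 = 72/(-146) - 9*0 = 72*(-1/146) + 0 = -36/73 + 0 = -36/73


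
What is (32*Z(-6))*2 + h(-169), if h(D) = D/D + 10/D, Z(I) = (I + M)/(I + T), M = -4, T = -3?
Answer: 109591/1521 ≈ 72.052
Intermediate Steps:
Z(I) = (-4 + I)/(-3 + I) (Z(I) = (I - 4)/(I - 3) = (-4 + I)/(-3 + I))
h(D) = 1 + 10/D
(32*Z(-6))*2 + h(-169) = (32*((-4 - 6)/(-3 - 6)))*2 + (10 - 169)/(-169) = (32*(-10/(-9)))*2 - 1/169*(-159) = (32*(-⅑*(-10)))*2 + 159/169 = (32*(10/9))*2 + 159/169 = (320/9)*2 + 159/169 = 640/9 + 159/169 = 109591/1521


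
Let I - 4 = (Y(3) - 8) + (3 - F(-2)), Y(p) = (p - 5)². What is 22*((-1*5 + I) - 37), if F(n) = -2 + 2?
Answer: -858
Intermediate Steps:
Y(p) = (-5 + p)²
F(n) = 0
I = 3 (I = 4 + (((-5 + 3)² - 8) + (3 - 1*0)) = 4 + (((-2)² - 8) + (3 + 0)) = 4 + ((4 - 8) + 3) = 4 + (-4 + 3) = 4 - 1 = 3)
22*((-1*5 + I) - 37) = 22*((-1*5 + 3) - 37) = 22*((-5 + 3) - 37) = 22*(-2 - 37) = 22*(-39) = -858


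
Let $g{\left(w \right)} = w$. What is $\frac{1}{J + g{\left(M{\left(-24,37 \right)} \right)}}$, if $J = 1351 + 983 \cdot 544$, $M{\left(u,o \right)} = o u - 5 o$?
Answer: $\frac{1}{535030} \approx 1.8691 \cdot 10^{-6}$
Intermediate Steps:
$M{\left(u,o \right)} = - 5 o + o u$
$J = 536103$ ($J = 1351 + 534752 = 536103$)
$\frac{1}{J + g{\left(M{\left(-24,37 \right)} \right)}} = \frac{1}{536103 + 37 \left(-5 - 24\right)} = \frac{1}{536103 + 37 \left(-29\right)} = \frac{1}{536103 - 1073} = \frac{1}{535030}$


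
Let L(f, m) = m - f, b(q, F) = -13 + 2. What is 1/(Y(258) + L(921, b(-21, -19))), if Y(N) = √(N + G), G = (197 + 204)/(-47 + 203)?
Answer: -145392/135464695 - 2*√1585311/135464695 ≈ -0.0010919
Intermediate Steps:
b(q, F) = -11
G = 401/156 ≈ 2.5705
Y(N) = √(401/156 + N) (Y(N) = √(N + 401/156) = √(401/156 + N))
1/(Y(258) + L(921, b(-21, -19))) = 1/(√(15639 + 6084*258)/78 + (-11 - 1*921)) = 1/(√(15639 + 1569672)/78 + (-11 - 921)) = 1/(√1585311/78 - 932) = 1/(-932 + √1585311/78)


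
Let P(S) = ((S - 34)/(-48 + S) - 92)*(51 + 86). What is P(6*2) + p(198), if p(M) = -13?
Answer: -225599/18 ≈ -12533.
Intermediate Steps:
P(S) = -12604 + 137*(-34 + S)/(-48 + S) (P(S) = ((-34 + S)/(-48 + S) - 92)*137 = (-92 + (-34 + S)/(-48 + S))*137 = -12604 + 137*(-34 + S)/(-48 + S))
P(6*2) + p(198) = 959*(626 - 78*2)/(-48 + 6*2) - 13 = 959*(626 - 13*12)/(-48 + 12) - 13 = 959*(626 - 156)/(-36) - 13 = 959*(-1/36)*470 - 13 = -225365/18 - 13 = -225599/18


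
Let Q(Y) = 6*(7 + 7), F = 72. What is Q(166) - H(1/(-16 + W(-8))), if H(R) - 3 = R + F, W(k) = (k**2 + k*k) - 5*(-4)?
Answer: 1187/132 ≈ 8.9924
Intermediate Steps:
W(k) = 20 + 2*k**2 (W(k) = (k**2 + k**2) + 20 = 2*k**2 + 20 = 20 + 2*k**2)
H(R) = 75 + R (H(R) = 3 + (R + 72) = 3 + (72 + R) = 75 + R)
Q(Y) = 84 (Q(Y) = 6*14 = 84)
Q(166) - H(1/(-16 + W(-8))) = 84 - (75 + 1/(-16 + (20 + 2*(-8)**2))) = 84 - (75 + 1/(-16 + (20 + 2*64))) = 84 - (75 + 1/(-16 + (20 + 128))) = 84 - (75 + 1/(-16 + 148)) = 84 - (75 + 1/132) = 84 - 1*9901/132 = 84 - 9901/132 = 1187/132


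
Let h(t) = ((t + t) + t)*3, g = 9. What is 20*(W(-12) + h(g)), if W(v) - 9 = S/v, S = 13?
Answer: 5335/3 ≈ 1778.3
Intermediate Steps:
h(t) = 9*t (h(t) = (2*t + t)*3 = (3*t)*3 = 9*t)
W(v) = 9 + 13/v
20*(W(-12) + h(g)) = 20*((9 + 13/(-12)) + 9*9) = 20*((9 + 13*(-1/12)) + 81) = 20*((9 - 13/12) + 81) = 20*(95/12 + 81) = 20*(1067/12) = 5335/3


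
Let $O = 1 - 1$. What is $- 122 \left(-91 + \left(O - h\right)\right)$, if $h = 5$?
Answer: $11712$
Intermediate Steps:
$O = 0$ ($O = 1 - 1 = 0$)
$- 122 \left(-91 + \left(O - h\right)\right) = - 122 \left(-91 + \left(0 - 5\right)\right) = - 122 \left(-91 - 5\right) = \left(-122\right) \left(-96\right) = 11712$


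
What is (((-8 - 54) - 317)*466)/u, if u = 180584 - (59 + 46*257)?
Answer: -176614/168703 ≈ -1.0469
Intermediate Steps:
u = 168703 (u = 180584 - (59 + 11822) = 180584 - 1*11881 = 180584 - 11881 = 168703)
(((-8 - 54) - 317)*466)/u = (((-8 - 54) - 317)*466)/168703 = ((-62 - 317)*466)*(1/168703) = -379*466*(1/168703) = -176614*1/168703 = -176614/168703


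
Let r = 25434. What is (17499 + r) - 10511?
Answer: 32422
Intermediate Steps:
(17499 + r) - 10511 = (17499 + 25434) - 10511 = 42933 - 10511 = 32422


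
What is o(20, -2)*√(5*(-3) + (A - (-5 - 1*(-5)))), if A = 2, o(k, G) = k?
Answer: 20*I*√13 ≈ 72.111*I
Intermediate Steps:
o(20, -2)*√(5*(-3) + (A - (-5 - 1*(-5)))) = 20*√(5*(-3) + (2 - (-5 - 1*(-5)))) = 20*√(-15 + (2 - (-5 + 5))) = 20*√(-15 + (2 - 1*0)) = 20*√(-15 + (2 + 0)) = 20*√(-15 + 2) = 20*√(-13) = 20*(I*√13) = 20*I*√13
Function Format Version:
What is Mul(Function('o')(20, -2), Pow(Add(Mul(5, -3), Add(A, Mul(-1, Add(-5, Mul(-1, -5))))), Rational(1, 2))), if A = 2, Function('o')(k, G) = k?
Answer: Mul(20, I, Pow(13, Rational(1, 2))) ≈ Mul(72.111, I)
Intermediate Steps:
Mul(Function('o')(20, -2), Pow(Add(Mul(5, -3), Add(A, Mul(-1, Add(-5, Mul(-1, -5))))), Rational(1, 2))) = Mul(20, Pow(Add(Mul(5, -3), Add(2, Mul(-1, Add(-5, Mul(-1, -5))))), Rational(1, 2))) = Mul(20, Pow(Add(-15, Add(2, Mul(-1, Add(-5, 5)))), Rational(1, 2))) = Mul(20, Pow(Add(-15, Add(2, Mul(-1, 0))), Rational(1, 2))) = Mul(20, Pow(Add(-15, Add(2, 0)), Rational(1, 2))) = Mul(20, Pow(Add(-15, 2), Rational(1, 2))) = Mul(20, Pow(-13, Rational(1, 2))) = Mul(20, Mul(I, Pow(13, Rational(1, 2)))) = Mul(20, I, Pow(13, Rational(1, 2)))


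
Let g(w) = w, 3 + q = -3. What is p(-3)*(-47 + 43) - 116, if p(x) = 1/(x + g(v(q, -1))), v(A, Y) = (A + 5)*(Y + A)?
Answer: -117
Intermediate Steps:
q = -6 (q = -3 - 3 = -6)
v(A, Y) = (5 + A)*(A + Y)
p(x) = 1/(7 + x) (p(x) = 1/(x + ((-6)² + 5*(-6) + 5*(-1) - 6*(-1))) = 1/(x + (36 - 30 - 5 + 6)) = 1/(x + 7) = 1/(7 + x))
p(-3)*(-47 + 43) - 116 = (-47 + 43)/(7 - 3) - 116 = -4/4 - 116 = (¼)*(-4) - 116 = -1 - 116 = -117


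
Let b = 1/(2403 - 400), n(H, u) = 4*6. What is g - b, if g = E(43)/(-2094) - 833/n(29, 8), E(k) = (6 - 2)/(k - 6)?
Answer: -7181889849/206917912 ≈ -34.709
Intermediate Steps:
n(H, u) = 24
E(k) = 4/(-6 + k)
b = 1/2003 ≈ 0.00049925
g = -3585515/103304 (g = (4/(-6 + 43))/(-2094) - 833/24 = (4/37)*(-1/2094) - 833*1/24 = (4*(1/37))*(-1/2094) - 833/24 = (4/37)*(-1/2094) - 833/24 = -2/38739 - 833/24 = -3585515/103304 ≈ -34.708)
g - b = -3585515/103304 - 1*1/2003 = -3585515/103304 - 1/2003 = -7181889849/206917912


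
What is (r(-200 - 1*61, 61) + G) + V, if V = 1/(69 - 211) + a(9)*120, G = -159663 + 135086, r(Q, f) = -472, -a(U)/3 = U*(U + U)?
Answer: -11838399/142 ≈ -83369.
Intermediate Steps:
a(U) = -6*U² (a(U) = -3*U*(U + U) = -3*U*2*U = -6*U²)
G = -24577
V = -8281441/142 (V = 1/(69 - 211) - 6*9²*120 = 1/(-142) - 6*81*120 = -1/142 - 486*120 = -1/142 - 58320 = -8281441/142 ≈ -58320.)
(r(-200 - 1*61, 61) + G) + V = (-472 - 24577) - 8281441/142 = -25049 - 8281441/142 = -11838399/142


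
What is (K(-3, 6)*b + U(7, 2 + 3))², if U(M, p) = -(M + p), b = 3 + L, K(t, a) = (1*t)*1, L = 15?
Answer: 4356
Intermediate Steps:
K(t, a) = t (K(t, a) = t*1 = t)
b = 18 (b = 3 + 15 = 18)
U(M, p) = -M - p
(K(-3, 6)*b + U(7, 2 + 3))² = (-3*18 + (-1*7 - (2 + 3)))² = (-54 + (-7 - 1*5))² = (-54 + (-7 - 5))² = (-54 - 12)² = (-66)² = 4356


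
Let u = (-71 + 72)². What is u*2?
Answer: 2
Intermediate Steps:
u = 1 (u = 1² = 1)
u*2 = 1*2 = 2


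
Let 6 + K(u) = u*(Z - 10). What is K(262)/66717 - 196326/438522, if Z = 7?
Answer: -35570347/77399133 ≈ -0.45957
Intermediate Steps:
K(u) = -6 - 3*u (K(u) = -6 + u*(7 - 10) = -6 + u*(-3) = -6 - 3*u)
K(262)/66717 - 196326/438522 = (-6 - 3*262)/66717 - 196326/438522 = (-6 - 786)*(1/66717) - 196326*1/438522 = -792*1/66717 - 32721/73087 = -88/7413 - 32721/73087 = -35570347/77399133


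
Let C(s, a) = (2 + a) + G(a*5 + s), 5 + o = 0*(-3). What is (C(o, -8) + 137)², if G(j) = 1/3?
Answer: 155236/9 ≈ 17248.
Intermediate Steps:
o = -5 (o = -5 + 0*(-3) = -5 + 0 = -5)
G(j) = ⅓
C(s, a) = 7/3 + a (C(s, a) = (2 + a) + ⅓ = 7/3 + a)
(C(o, -8) + 137)² = ((7/3 - 8) + 137)² = (-17/3 + 137)² = (394/3)² = 155236/9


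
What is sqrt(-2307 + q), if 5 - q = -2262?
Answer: 2*I*sqrt(10) ≈ 6.3246*I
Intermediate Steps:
q = 2267 (q = 5 - 1*(-2262) = 5 + 2262 = 2267)
sqrt(-2307 + q) = sqrt(-2307 + 2267) = sqrt(-40) = 2*I*sqrt(10)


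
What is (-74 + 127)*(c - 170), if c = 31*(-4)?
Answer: -15582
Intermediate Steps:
c = -124
(-74 + 127)*(c - 170) = (-74 + 127)*(-124 - 170) = 53*(-294) = -15582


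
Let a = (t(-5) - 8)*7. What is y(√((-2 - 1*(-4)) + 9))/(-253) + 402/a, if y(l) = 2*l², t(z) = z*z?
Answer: 9008/2737 ≈ 3.2912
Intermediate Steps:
t(z) = z²
a = 119 (a = ((-5)² - 8)*7 = (25 - 8)*7 = 17*7 = 119)
y(√((-2 - 1*(-4)) + 9))/(-253) + 402/a = (2*(√((-2 - 1*(-4)) + 9))²)/(-253) + 402/119 = (2*(√((-2 + 4) + 9))²)*(-1/253) + 402*(1/119) = (2*(√(2 + 9))²)*(-1/253) + 402/119 = (2*(√11)²)*(-1/253) + 402/119 = (2*11)*(-1/253) + 402/119 = 22*(-1/253) + 402/119 = -2/23 + 402/119 = 9008/2737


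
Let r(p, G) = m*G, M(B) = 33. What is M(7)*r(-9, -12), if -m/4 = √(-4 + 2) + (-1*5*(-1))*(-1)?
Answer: -7920 + 1584*I*√2 ≈ -7920.0 + 2240.1*I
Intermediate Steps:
m = 20 - 4*I*√2 (m = -4*(√(-4 + 2) + (-1*5*(-1))*(-1)) = -4*(√(-2) - 5*(-1)*(-1)) = -4*(I*√2 + 5*(-1)) = -4*(I*√2 - 5) = -4*(-5 + I*√2) = 20 - 4*I*√2 ≈ 20.0 - 5.6569*I)
r(p, G) = G*(20 - 4*I*√2) (r(p, G) = (20 - 4*I*√2)*G = G*(20 - 4*I*√2))
M(7)*r(-9, -12) = 33*(4*(-12)*(5 - I*√2)) = 33*(-240 + 48*I*√2) = -7920 + 1584*I*√2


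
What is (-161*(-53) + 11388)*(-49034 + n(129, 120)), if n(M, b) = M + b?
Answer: -971845985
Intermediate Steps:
(-161*(-53) + 11388)*(-49034 + n(129, 120)) = (-161*(-53) + 11388)*(-49034 + (129 + 120)) = (8533 + 11388)*(-49034 + 249) = 19921*(-48785) = -971845985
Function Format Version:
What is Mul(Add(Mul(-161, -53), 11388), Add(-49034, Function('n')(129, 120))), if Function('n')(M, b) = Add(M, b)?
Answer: -971845985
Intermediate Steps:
Mul(Add(Mul(-161, -53), 11388), Add(-49034, Function('n')(129, 120))) = Mul(Add(Mul(-161, -53), 11388), Add(-49034, Add(129, 120))) = Mul(Add(8533, 11388), Add(-49034, 249)) = Mul(19921, -48785) = -971845985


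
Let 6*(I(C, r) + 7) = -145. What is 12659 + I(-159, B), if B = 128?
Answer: 75767/6 ≈ 12628.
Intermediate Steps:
I(C, r) = -187/6 (I(C, r) = -7 + (1/6)*(-145) = -7 - 145/6 = -187/6)
12659 + I(-159, B) = 12659 - 187/6 = 75767/6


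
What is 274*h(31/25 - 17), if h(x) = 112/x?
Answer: -383600/197 ≈ -1947.2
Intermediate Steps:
274*h(31/25 - 17) = 274*(112/(31/25 - 17)) = 274*(112/(-394/25)) = 274*(112*(-25/394)) = 274*(-1400/197) = -383600/197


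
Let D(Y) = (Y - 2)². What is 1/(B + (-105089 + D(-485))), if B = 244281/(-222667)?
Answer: 2081/274856197 ≈ 7.5712e-6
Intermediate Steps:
D(Y) = (-2 + Y)²
B = -2283/2081 (B = 244281*(-1/222667) = -2283/2081 ≈ -1.0971)
1/(B + (-105089 + D(-485))) = 1/(-2283/2081 + (-105089 + (-2 - 485)²)) = 1/(-2283/2081 + (-105089 + (-487)²)) = 1/(-2283/2081 + (-105089 + 237169)) = 1/(-2283/2081 + 132080) = 1/(274856197/2081) = 2081/274856197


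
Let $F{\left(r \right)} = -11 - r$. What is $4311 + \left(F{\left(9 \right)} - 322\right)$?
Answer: $3969$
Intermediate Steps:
$4311 + \left(F{\left(9 \right)} - 322\right) = 4311 - 342 = 3969$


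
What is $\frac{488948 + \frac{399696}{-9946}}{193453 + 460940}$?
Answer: $\frac{2431338556}{3254296389} \approx 0.74712$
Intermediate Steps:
$\frac{488948 + \frac{399696}{-9946}}{193453 + 460940} = \frac{488948 + 399696 \left(- \frac{1}{9946}\right)}{654393} = \left(488948 - \frac{199848}{4973}\right) \frac{1}{654393} = \frac{2431338556}{4973} \cdot \frac{1}{654393} = \frac{2431338556}{3254296389}$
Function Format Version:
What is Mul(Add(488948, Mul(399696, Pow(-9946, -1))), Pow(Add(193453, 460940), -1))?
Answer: Rational(2431338556, 3254296389) ≈ 0.74712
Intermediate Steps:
Mul(Add(488948, Mul(399696, Pow(-9946, -1))), Pow(Add(193453, 460940), -1)) = Mul(Add(488948, Mul(399696, Rational(-1, 9946))), Pow(654393, -1)) = Mul(Add(488948, Rational(-199848, 4973)), Rational(1, 654393)) = Mul(Rational(2431338556, 4973), Rational(1, 654393)) = Rational(2431338556, 3254296389)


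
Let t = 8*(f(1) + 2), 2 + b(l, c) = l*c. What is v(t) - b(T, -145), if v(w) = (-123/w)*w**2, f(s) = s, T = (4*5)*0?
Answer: -2950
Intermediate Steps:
T = 0 (T = 20*0 = 0)
b(l, c) = -2 + c*l (b(l, c) = -2 + l*c = -2 + c*l)
t = 24 (t = 8*(1 + 2) = 8*3 = 24)
v(w) = -123*w
v(t) - b(T, -145) = -123*24 - (-2 - 145*0) = -2952 - (-2 + 0) = -2952 - 1*(-2) = -2952 + 2 = -2950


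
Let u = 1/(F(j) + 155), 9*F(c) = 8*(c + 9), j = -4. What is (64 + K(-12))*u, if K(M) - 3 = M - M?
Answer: 603/1435 ≈ 0.42021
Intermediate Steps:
F(c) = 8 + 8*c/9 (F(c) = (8*(c + 9))/9 = (8*(9 + c))/9 = (72 + 8*c)/9 = 8 + 8*c/9)
K(M) = 3 (K(M) = 3 + (M - M) = 3 + 0 = 3)
u = 9/1435 (u = 1/((8 + (8/9)*(-4)) + 155) = 1/((8 - 32/9) + 155) = 1/(40/9 + 155) = 1/(1435/9) = 9/1435 ≈ 0.0062718)
(64 + K(-12))*u = (64 + 3)*(9/1435) = 67*(9/1435) = 603/1435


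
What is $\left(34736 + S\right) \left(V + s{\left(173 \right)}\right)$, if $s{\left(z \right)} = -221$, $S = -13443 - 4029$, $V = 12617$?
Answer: $214004544$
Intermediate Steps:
$S = -17472$ ($S = -13443 - 4029 = -17472$)
$\left(34736 + S\right) \left(V + s{\left(173 \right)}\right) = \left(34736 - 17472\right) \left(12617 - 221\right) = 17264 \cdot 12396 = 214004544$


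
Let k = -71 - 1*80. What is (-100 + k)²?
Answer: 63001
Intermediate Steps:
k = -151 (k = -71 - 80 = -151)
(-100 + k)² = (-100 - 151)² = (-251)² = 63001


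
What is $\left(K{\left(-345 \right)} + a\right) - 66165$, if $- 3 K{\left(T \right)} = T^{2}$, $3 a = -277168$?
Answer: $- \frac{594688}{3} \approx -1.9823 \cdot 10^{5}$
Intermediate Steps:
$a = - \frac{277168}{3}$ ($a = \frac{1}{3} \left(-277168\right) = - \frac{277168}{3} \approx -92389.0$)
$K{\left(T \right)} = - \frac{T^{2}}{3}$
$\left(K{\left(-345 \right)} + a\right) - 66165 = \left(- \frac{\left(-345\right)^{2}}{3} - \frac{277168}{3}\right) - 66165 = \left(\left(- \frac{1}{3}\right) 119025 - \frac{277168}{3}\right) - 66165 = \left(-39675 - \frac{277168}{3}\right) - 66165 = - \frac{396193}{3} - 66165 = - \frac{594688}{3}$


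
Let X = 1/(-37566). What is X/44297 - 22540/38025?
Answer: -277836572423/468710543730 ≈ -0.59277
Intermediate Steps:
X = -1/37566 ≈ -2.6620e-5
X/44297 - 22540/38025 = -1/37566/44297 - 22540/38025 = -1/37566*1/44297 - 22540*1/38025 = -1/1664061102 - 4508/7605 = -277836572423/468710543730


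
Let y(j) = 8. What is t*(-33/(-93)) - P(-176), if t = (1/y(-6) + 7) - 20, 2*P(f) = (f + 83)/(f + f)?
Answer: -102587/21824 ≈ -4.7007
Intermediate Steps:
P(f) = (83 + f)/(4*f) (P(f) = ((f + 83)/(f + f))/2 = ((83 + f)/((2*f)))/2 = ((83 + f)*(1/(2*f)))/2 = ((83 + f)/(2*f))/2 = (83 + f)/(4*f))
t = -103/8 (t = (1/8 + 7) - 20 = (⅛ + 7) - 20 = 57/8 - 20 = -103/8 ≈ -12.875)
t*(-33/(-93)) - P(-176) = -(-3399)/(8*(-93)) - (83 - 176)/(4*(-176)) = -(-3399)*(-1)/(8*93) - (-1)*(-93)/(4*176) = -103/8*11/31 - 1*93/704 = -1133/248 - 93/704 = -102587/21824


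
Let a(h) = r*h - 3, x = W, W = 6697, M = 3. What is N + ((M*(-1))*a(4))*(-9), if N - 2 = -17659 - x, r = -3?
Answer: -24759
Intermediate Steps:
x = 6697
a(h) = -3 - 3*h (a(h) = -3*h - 3 = -3 - 3*h)
N = -24354 (N = 2 + (-17659 - 1*6697) = 2 + (-17659 - 6697) = 2 - 24356 = -24354)
N + ((M*(-1))*a(4))*(-9) = -24354 + ((3*(-1))*(-3 - 3*4))*(-9) = -24354 - 3*(-3 - 12)*(-9) = -24354 - 3*(-15)*(-9) = -24354 + 45*(-9) = -24354 - 405 = -24759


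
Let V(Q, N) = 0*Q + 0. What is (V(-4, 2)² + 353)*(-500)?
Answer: -176500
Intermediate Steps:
V(Q, N) = 0 (V(Q, N) = 0 + 0 = 0)
(V(-4, 2)² + 353)*(-500) = (0² + 353)*(-500) = (0 + 353)*(-500) = 353*(-500) = -176500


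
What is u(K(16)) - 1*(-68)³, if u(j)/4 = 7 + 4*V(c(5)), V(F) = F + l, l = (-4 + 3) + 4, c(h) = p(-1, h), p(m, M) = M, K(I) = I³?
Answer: 314588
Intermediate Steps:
c(h) = h
l = 3 (l = -1 + 4 = 3)
V(F) = 3 + F (V(F) = F + 3 = 3 + F)
u(j) = 156 (u(j) = 4*(7 + 4*(3 + 5)) = 4*(7 + 4*8) = 4*(7 + 32) = 4*39 = 156)
u(K(16)) - 1*(-68)³ = 156 - 1*(-68)³ = 156 - 1*(-314432) = 156 + 314432 = 314588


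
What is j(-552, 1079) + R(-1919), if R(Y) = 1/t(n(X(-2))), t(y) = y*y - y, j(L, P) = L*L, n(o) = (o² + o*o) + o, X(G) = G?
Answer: 9141121/30 ≈ 3.0470e+5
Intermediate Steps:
n(o) = o + 2*o² (n(o) = (o² + o²) + o = 2*o² + o = o + 2*o²)
j(L, P) = L²
t(y) = y² - y
R(Y) = 1/30 (R(Y) = 1/((-2*(1 + 2*(-2)))*(-1 - 2*(1 + 2*(-2)))) = 1/((-2*(1 - 4))*(-1 - 2*(1 - 4))) = 1/((-2*(-3))*(-1 - 2*(-3))) = 1/(6*(-1 + 6)) = 1/(6*5) = 1/30)
j(-552, 1079) + R(-1919) = (-552)² + 1/30 = 304704 + 1/30 = 9141121/30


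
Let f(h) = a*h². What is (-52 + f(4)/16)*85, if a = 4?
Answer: -4080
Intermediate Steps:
f(h) = 4*h²
(-52 + f(4)/16)*85 = (-52 + (4*4²)/16)*85 = (-52 + (4*16)/16)*85 = (-52 + (1/16)*64)*85 = (-52 + 4)*85 = -48*85 = -4080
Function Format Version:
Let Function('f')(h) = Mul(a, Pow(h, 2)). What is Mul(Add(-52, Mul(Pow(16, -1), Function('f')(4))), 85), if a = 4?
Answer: -4080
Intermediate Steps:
Function('f')(h) = Mul(4, Pow(h, 2))
Mul(Add(-52, Mul(Pow(16, -1), Function('f')(4))), 85) = Mul(Add(-52, Mul(Pow(16, -1), Mul(4, Pow(4, 2)))), 85) = Mul(Add(-52, Mul(Rational(1, 16), Mul(4, 16))), 85) = Mul(Add(-52, Mul(Rational(1, 16), 64)), 85) = Mul(Add(-52, 4), 85) = Mul(-48, 85) = -4080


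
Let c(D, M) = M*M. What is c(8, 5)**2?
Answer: 625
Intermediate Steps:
c(D, M) = M**2
c(8, 5)**2 = (5**2)**2 = 25**2 = 625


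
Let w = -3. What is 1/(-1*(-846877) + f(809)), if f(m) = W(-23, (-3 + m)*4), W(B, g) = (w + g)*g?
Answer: 1/11231381 ≈ 8.9036e-8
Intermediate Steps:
W(B, g) = g*(-3 + g) (W(B, g) = (-3 + g)*g = g*(-3 + g))
f(m) = (-15 + 4*m)*(-12 + 4*m) (f(m) = ((-3 + m)*4)*(-3 + (-3 + m)*4) = (-12 + 4*m)*(-3 + (-12 + 4*m)) = (-12 + 4*m)*(-15 + 4*m) = (-15 + 4*m)*(-12 + 4*m))
1/(-1*(-846877) + f(809)) = 1/(-1*(-846877) + 4*(-15 + 4*809)*(-3 + 809)) = 1/(846877 + 4*(-15 + 3236)*806) = 1/(846877 + 4*3221*806) = 1/(846877 + 10384504) = 1/11231381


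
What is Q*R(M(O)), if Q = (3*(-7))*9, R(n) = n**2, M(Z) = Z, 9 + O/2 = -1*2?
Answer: -91476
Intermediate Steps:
O = -22 (O = -18 + 2*(-1*2) = -18 + 2*(-2) = -18 - 4 = -22)
Q = -189 (Q = -21*9 = -189)
Q*R(M(O)) = -189*(-22)**2 = -189*484 = -91476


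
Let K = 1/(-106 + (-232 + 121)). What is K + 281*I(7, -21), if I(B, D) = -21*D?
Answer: 26890856/217 ≈ 1.2392e+5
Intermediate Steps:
K = -1/217 (K = 1/(-106 - 111) = 1/(-217) = -1/217 ≈ -0.0046083)
K + 281*I(7, -21) = -1/217 + 281*(-21*(-21)) = -1/217 + 281*441 = -1/217 + 123921 = 26890856/217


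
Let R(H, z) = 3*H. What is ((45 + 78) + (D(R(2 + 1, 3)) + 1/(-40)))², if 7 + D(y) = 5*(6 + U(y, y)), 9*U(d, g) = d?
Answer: 36469521/1600 ≈ 22793.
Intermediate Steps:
U(d, g) = d/9
D(y) = 23 + 5*y/9 (D(y) = -7 + 5*(6 + y/9) = -7 + (30 + 5*y/9) = 23 + 5*y/9)
((45 + 78) + (D(R(2 + 1, 3)) + 1/(-40)))² = ((45 + 78) + ((23 + 5*(3*(2 + 1))/9) + 1/(-40)))² = (123 + ((23 + 5*(3*3)/9) - 1/40))² = (123 + ((23 + (5/9)*9) - 1/40))² = (123 + ((23 + 5) - 1/40))² = (123 + (28 - 1/40))² = (123 + 1119/40)² = (6039/40)² = 36469521/1600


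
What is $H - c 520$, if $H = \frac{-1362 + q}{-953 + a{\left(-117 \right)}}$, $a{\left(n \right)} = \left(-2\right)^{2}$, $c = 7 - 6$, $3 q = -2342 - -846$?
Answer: $- \frac{1474858}{2847} \approx -518.04$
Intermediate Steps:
$q = - \frac{1496}{3}$ ($q = \frac{-2342 - -846}{3} = \frac{-2342 + 846}{3} = \frac{1}{3} \left(-1496\right) = - \frac{1496}{3} \approx -498.67$)
$c = 1$
$a{\left(n \right)} = 4$
$H = \frac{5582}{2847}$ ($H = \frac{-1362 - \frac{1496}{3}}{-953 + 4} = - \frac{5582}{3 \left(-949\right)} = \left(- \frac{5582}{3}\right) \left(- \frac{1}{949}\right) = \frac{5582}{2847} \approx 1.9607$)
$H - c 520 = \frac{5582}{2847} - 1 \cdot 520 = \frac{5582}{2847} - 520 = - \frac{1474858}{2847}$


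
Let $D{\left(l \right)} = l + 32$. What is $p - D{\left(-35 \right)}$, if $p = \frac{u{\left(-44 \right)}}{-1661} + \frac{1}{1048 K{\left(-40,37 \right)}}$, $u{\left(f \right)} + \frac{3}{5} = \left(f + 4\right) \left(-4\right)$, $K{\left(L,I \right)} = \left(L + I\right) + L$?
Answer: $\frac{1086845247}{374256520} \approx 2.904$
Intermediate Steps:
$D{\left(l \right)} = 32 + l$
$K{\left(L,I \right)} = I + 2 L$ ($K{\left(L,I \right)} = \left(I + L\right) + L = I + 2 L$)
$u{\left(f \right)} = - \frac{83}{5} - 4 f$ ($u{\left(f \right)} = - \frac{3}{5} + \left(f + 4\right) \left(-4\right) = - \frac{3}{5} + \left(4 + f\right) \left(-4\right) = - \frac{3}{5} - \left(16 + 4 f\right) = - \frac{83}{5} - 4 f$)
$p = - \frac{35924313}{374256520}$ ($p = \frac{- \frac{83}{5} - -176}{-1661} + \frac{1}{1048 \left(37 + 2 \left(-40\right)\right)} = \left(- \frac{83}{5} + 176\right) \left(- \frac{1}{1661}\right) + \frac{1}{1048 \left(37 - 80\right)} = \frac{797}{5} \left(- \frac{1}{1661}\right) + \frac{1}{1048 \left(-43\right)} = - \frac{797}{8305} + \frac{1}{1048} \left(- \frac{1}{43}\right) = - \frac{797}{8305} - \frac{1}{45064} = - \frac{35924313}{374256520} \approx -0.095989$)
$p - D{\left(-35 \right)} = - \frac{35924313}{374256520} - \left(32 - 35\right) = - \frac{35924313}{374256520} - -3 = - \frac{35924313}{374256520} + 3 = \frac{1086845247}{374256520}$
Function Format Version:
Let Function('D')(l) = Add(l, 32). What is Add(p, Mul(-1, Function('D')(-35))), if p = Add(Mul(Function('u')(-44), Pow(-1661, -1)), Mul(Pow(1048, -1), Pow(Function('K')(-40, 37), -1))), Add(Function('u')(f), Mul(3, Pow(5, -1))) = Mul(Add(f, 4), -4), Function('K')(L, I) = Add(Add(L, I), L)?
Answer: Rational(1086845247, 374256520) ≈ 2.9040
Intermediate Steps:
Function('D')(l) = Add(32, l)
Function('K')(L, I) = Add(I, Mul(2, L)) (Function('K')(L, I) = Add(Add(I, L), L) = Add(I, Mul(2, L)))
Function('u')(f) = Add(Rational(-83, 5), Mul(-4, f)) (Function('u')(f) = Add(Rational(-3, 5), Mul(Add(f, 4), -4)) = Add(Rational(-3, 5), Mul(Add(4, f), -4)) = Add(Rational(-3, 5), Add(-16, Mul(-4, f))) = Add(Rational(-83, 5), Mul(-4, f)))
p = Rational(-35924313, 374256520) (p = Add(Mul(Add(Rational(-83, 5), Mul(-4, -44)), Pow(-1661, -1)), Mul(Pow(1048, -1), Pow(Add(37, Mul(2, -40)), -1))) = Add(Mul(Add(Rational(-83, 5), 176), Rational(-1, 1661)), Mul(Rational(1, 1048), Pow(Add(37, -80), -1))) = Add(Mul(Rational(797, 5), Rational(-1, 1661)), Mul(Rational(1, 1048), Pow(-43, -1))) = Add(Rational(-797, 8305), Mul(Rational(1, 1048), Rational(-1, 43))) = Add(Rational(-797, 8305), Rational(-1, 45064)) = Rational(-35924313, 374256520) ≈ -0.095989)
Add(p, Mul(-1, Function('D')(-35))) = Add(Rational(-35924313, 374256520), Mul(-1, Add(32, -35))) = Add(Rational(-35924313, 374256520), Mul(-1, -3)) = Add(Rational(-35924313, 374256520), 3) = Rational(1086845247, 374256520)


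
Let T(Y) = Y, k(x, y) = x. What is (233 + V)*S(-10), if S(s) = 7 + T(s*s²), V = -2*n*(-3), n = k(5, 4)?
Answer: -261159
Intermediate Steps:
n = 5
V = 30 (V = -2*5*(-3) = -10*(-3) = 30)
S(s) = 7 + s³ (S(s) = 7 + s*s² = 7 + s³)
(233 + V)*S(-10) = (233 + 30)*(7 + (-10)³) = 263*(7 - 1000) = 263*(-993) = -261159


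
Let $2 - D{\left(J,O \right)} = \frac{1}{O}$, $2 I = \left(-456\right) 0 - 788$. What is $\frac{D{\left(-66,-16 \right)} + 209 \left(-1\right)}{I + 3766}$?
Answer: $- \frac{3311}{53952} \approx -0.061369$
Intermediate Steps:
$I = -394$ ($I = \frac{\left(-456\right) 0 - 788}{2} = \frac{0 - 788}{2} = \frac{1}{2} \left(-788\right) = -394$)
$D{\left(J,O \right)} = 2 - \frac{1}{O}$
$\frac{D{\left(-66,-16 \right)} + 209 \left(-1\right)}{I + 3766} = \frac{\left(2 - \frac{1}{-16}\right) + 209 \left(-1\right)}{-394 + 3766} = \frac{\left(2 - - \frac{1}{16}\right) - 209}{3372} = \left(\left(2 + \frac{1}{16}\right) - 209\right) \frac{1}{3372} = \left(\frac{33}{16} - 209\right) \frac{1}{3372} = \left(- \frac{3311}{16}\right) \frac{1}{3372} = - \frac{3311}{53952}$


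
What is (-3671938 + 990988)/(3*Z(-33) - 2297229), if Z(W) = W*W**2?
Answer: 89365/80168 ≈ 1.1147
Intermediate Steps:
Z(W) = W**3
(-3671938 + 990988)/(3*Z(-33) - 2297229) = (-3671938 + 990988)/(3*(-33)**3 - 2297229) = -2680950/(3*(-35937) - 2297229) = -2680950/(-107811 - 2297229) = -2680950/(-2405040) = -2680950*(-1/2405040) = 89365/80168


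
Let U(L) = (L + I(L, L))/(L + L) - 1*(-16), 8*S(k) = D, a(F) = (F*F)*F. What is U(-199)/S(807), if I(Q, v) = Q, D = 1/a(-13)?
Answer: -298792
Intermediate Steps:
a(F) = F³ (a(F) = F²*F = F³)
D = -1/2197 (D = 1/((-13)³) = 1/(-2197) = -1/2197 ≈ -0.00045517)
S(k) = -1/17576 (S(k) = (⅛)*(-1/2197) = -1/17576)
U(L) = 17 (U(L) = (L + L)/(L + L) - 1*(-16) = (2*L)/((2*L)) + 16 = (2*L)*(1/(2*L)) + 16 = 1 + 16 = 17)
U(-199)/S(807) = 17/(-1/17576) = 17*(-17576) = -298792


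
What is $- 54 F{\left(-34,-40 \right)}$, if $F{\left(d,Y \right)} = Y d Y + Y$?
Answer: $2939760$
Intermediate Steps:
$F{\left(d,Y \right)} = Y + d Y^{2}$ ($F{\left(d,Y \right)} = d Y^{2} + Y = Y + d Y^{2}$)
$- 54 F{\left(-34,-40 \right)} = - 54 \left(- 40 \left(1 - -1360\right)\right) = - 54 \left(- 40 \left(1 + 1360\right)\right) = - 54 \left(\left(-40\right) 1361\right) = \left(-54\right) \left(-54440\right) = 2939760$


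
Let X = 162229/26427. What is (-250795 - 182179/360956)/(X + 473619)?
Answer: -2392334359892973/4517902721034152 ≈ -0.52952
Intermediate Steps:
X = 162229/26427 (X = 162229*(1/26427) = 162229/26427 ≈ 6.1388)
(-250795 - 182179/360956)/(X + 473619) = (-250795 - 182179/360956)/(162229/26427 + 473619) = (-250795 - 182179*1/360956)/(12516491542/26427) = (-250795 - 182179/360956)*(26427/12516491542) = -90526142199/360956*26427/12516491542 = -2392334359892973/4517902721034152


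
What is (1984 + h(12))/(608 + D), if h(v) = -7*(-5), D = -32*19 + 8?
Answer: 2019/8 ≈ 252.38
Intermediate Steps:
D = -600 (D = -608 + 8 = -600)
h(v) = 35
(1984 + h(12))/(608 + D) = (1984 + 35)/(608 - 600) = 2019/8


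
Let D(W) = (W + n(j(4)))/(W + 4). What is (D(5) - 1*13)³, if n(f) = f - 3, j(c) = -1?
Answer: -1560896/729 ≈ -2141.1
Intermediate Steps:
n(f) = -3 + f
D(W) = (-4 + W)/(4 + W) (D(W) = (W + (-3 - 1))/(W + 4) = (W - 4)/(4 + W) = (-4 + W)/(4 + W))
(D(5) - 1*13)³ = ((-4 + 5)/(4 + 5) - 1*13)³ = (1/9 - 13)³ = ((⅑)*1 - 13)³ = (⅑ - 13)³ = (-116/9)³ = -1560896/729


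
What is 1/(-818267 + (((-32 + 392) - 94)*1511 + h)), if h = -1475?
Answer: -1/417816 ≈ -2.3934e-6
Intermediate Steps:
1/(-818267 + (((-32 + 392) - 94)*1511 + h)) = 1/(-818267 + (((-32 + 392) - 94)*1511 - 1475)) = 1/(-818267 + ((360 - 94)*1511 - 1475)) = 1/(-818267 + (266*1511 - 1475)) = 1/(-818267 + (401926 - 1475)) = 1/(-818267 + 400451) = 1/(-417816) = -1/417816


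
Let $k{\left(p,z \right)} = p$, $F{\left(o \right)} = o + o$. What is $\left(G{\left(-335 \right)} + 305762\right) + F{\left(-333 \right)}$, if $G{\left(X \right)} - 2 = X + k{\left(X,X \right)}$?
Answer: $304428$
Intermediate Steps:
$F{\left(o \right)} = 2 o$
$G{\left(X \right)} = 2 + 2 X$ ($G{\left(X \right)} = 2 + \left(X + X\right) = 2 + 2 X$)
$\left(G{\left(-335 \right)} + 305762\right) + F{\left(-333 \right)} = \left(\left(2 + 2 \left(-335\right)\right) + 305762\right) + 2 \left(-333\right) = \left(\left(2 - 670\right) + 305762\right) - 666 = \left(-668 + 305762\right) - 666 = 305094 - 666 = 304428$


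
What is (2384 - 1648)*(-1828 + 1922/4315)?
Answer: -5804020928/4315 ≈ -1.3451e+6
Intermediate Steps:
(2384 - 1648)*(-1828 + 1922/4315) = 736*(-1828 + 1922*(1/4315)) = 736*(-1828 + 1922/4315) = 736*(-7885898/4315) = -5804020928/4315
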